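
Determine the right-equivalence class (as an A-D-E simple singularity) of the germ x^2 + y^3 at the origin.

A_{2}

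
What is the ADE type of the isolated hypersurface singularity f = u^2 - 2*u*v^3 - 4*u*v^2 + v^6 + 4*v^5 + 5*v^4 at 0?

The Hessian of f at 0 has rank 1. Corank 1: A-series; mu = 3 gives A_3.

A_{3}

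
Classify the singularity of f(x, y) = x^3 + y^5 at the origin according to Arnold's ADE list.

The Hessian of f at 0 has rank 0. Corank 2; j^3 = x^3 is a perfect cube, so E-series; the 5-jet and mu = 8 give E_8.

E_{8}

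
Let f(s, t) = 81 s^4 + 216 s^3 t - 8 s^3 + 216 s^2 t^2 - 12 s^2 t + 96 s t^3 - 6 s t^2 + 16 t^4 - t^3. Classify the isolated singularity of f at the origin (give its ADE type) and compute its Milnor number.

The Hessian of f at 0 has rank 0. Corank 2; j^3 = -(2*s + t)^3 is a perfect cube, so E-series; the 4-jet and mu = 6 give E_6.

Type E_6, Milnor number mu = 6.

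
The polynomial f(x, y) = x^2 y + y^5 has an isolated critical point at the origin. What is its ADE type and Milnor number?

The Hessian of f at 0 has rank 0. Corank 2; j^3 = x^2*y has shape L^2 M (L != M), so D-series; mu = 6 gives D_6.

Type D6, Milnor number mu = 6.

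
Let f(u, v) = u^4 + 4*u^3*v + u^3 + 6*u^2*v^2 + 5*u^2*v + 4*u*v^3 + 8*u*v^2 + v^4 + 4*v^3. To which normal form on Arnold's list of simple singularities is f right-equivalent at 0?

D_{5}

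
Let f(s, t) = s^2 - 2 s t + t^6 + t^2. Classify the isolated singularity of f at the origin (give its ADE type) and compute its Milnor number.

The Hessian of f at 0 is [[2, -2], [-2, 2]] with rank 1, so corank 1. A Groebner basis of the Jacobian ideal J(f) in C{s,t} is {t^5, s - t}; counting standard monomials gives mu = 5. Corank 1: A-series; mu = 5 gives A_5.

Type A5, Milnor number mu = 5.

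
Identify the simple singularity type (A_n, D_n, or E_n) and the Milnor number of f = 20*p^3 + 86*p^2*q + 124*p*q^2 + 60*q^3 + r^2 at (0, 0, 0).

The Hessian of f at 0 is [[0, 0, 0], [0, 0, 0], [0, 0, 2]] with rank 1, so corank 2. A Groebner basis of the Jacobian ideal J(f) in C{p,q,r} is {q^3, p^2 - 26*q^2/11, p*q + 17*q^2/11, r}; counting standard monomials gives mu = 4. Corank 2; j^3 = 2*(2*p + 3*q)*(5*p^2 + 14*p*q + 10*q^2) splits into three distinct lines over C (the quadratic factor has nonzero discriminant), so D_4.

Type D_4, Milnor number mu = 4.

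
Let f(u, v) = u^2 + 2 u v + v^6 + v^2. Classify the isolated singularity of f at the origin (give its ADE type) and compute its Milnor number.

Type A_{5}, Milnor number mu = 5.

The Hessian of f at 0 has rank 1. Corank 1: A-series; mu = 5 gives A_5.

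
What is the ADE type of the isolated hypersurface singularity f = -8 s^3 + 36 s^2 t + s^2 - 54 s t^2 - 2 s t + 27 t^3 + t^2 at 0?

The Hessian of f at 0 is [[2, -2], [-2, 2]] with rank 1, so corank 1. A Groebner basis of the Jacobian ideal J(f) in C{s,t} is {t^2, s - t}; counting standard monomials gives mu = 2. Corank 1: A-series; mu = 2 gives A_2.

A2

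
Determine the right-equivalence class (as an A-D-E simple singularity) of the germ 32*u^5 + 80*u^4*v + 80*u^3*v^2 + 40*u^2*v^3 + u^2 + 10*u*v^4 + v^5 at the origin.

A4

The Hessian of f at 0 has rank 1. Corank 1: A-series; mu = 4 gives A_4.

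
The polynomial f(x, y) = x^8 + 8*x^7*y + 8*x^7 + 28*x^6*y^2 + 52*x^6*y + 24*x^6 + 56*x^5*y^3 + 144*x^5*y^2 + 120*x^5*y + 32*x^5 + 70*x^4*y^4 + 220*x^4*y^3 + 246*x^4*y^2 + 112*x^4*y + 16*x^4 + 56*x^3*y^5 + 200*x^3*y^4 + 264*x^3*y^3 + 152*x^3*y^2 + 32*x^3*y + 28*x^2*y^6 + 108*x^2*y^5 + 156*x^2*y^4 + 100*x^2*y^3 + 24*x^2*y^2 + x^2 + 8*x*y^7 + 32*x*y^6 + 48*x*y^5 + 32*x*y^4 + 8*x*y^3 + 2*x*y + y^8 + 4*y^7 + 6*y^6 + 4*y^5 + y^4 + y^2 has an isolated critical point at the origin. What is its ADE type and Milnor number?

Type A_{3}, Milnor number mu = 3.

The Hessian of f at 0 is [[2, 2], [2, 2]] with rank 1, so corank 1. A Groebner basis of the Jacobian ideal J(f) in C{x,y} is {y^3, x + y}; counting standard monomials gives mu = 3. Corank 1: A-series; mu = 3 gives A_3.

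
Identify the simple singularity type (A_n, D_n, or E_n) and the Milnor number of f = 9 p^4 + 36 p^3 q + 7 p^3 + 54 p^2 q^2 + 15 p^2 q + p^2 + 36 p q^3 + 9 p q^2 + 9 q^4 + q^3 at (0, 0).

The Hessian of f at 0 has rank 1. Corank 1: A-series; mu = 2 gives A_2.

Type A_{2}, Milnor number mu = 2.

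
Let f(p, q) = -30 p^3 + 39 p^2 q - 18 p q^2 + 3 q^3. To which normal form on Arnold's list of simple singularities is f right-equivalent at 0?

D4

The Hessian of f at 0 is [[0, 0], [0, 0]] with rank 0, so corank 2. A Groebner basis of the Jacobian ideal J(f) in C{p,q} is {q^3, p^2 - 3*q^2/11, p*q - 6*q^2/11}; counting standard monomials gives mu = 4. Corank 2; j^3 = -3*(2*p - q)*(5*p^2 - 4*p*q + q^2) splits into three distinct lines over C (the quadratic factor has nonzero discriminant), so D_4.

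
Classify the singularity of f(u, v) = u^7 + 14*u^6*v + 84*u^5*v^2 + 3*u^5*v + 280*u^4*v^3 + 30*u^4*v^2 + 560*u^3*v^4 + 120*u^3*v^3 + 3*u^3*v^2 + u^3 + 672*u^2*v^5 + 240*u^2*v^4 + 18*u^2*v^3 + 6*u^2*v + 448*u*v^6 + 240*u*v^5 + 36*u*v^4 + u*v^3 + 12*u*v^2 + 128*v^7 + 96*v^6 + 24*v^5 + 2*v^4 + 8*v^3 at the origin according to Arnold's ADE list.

The Hessian of f at 0 is [[0, 0], [0, 0]] with rank 0, so corank 2. A Groebner basis of the Jacobian ideal J(f) in C{u,v} is {u^3 + 6*u^2*v + 48*u^2 + 192*u*v + 192*v^2, -6*u^2 + u*v^2 - 24*u*v - 24*v^2, 3*u^2 + 12*u*v + v^3 + 12*v^2}; counting standard monomials gives mu = 7. Corank 2; j^3 = (u + 2*v)^3 is a perfect cube, so E-series; the 4-jet and mu = 7 give E_7.

E7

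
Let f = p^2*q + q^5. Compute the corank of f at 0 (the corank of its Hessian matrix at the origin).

2

The Hessian at 0 is [[0, 0], [0, 0]] of rank 0; hence corank 2.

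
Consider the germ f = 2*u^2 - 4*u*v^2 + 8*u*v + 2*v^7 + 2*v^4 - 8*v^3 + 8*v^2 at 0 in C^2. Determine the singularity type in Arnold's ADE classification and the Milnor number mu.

Type A_{6}, Milnor number mu = 6.

The Hessian of f at 0 has rank 1. Corank 1: A-series; mu = 6 gives A_6.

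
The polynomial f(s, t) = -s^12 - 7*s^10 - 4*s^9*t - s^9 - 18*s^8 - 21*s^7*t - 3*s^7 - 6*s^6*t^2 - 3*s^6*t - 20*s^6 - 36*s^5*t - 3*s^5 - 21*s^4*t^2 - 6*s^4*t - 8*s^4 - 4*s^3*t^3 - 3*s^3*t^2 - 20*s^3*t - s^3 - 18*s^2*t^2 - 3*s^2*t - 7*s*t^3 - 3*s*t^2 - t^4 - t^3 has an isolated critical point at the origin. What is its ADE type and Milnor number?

Type E7, Milnor number mu = 7.

The Hessian of f at 0 has rank 0. Corank 2; j^3 = -(s + t)^3 is a perfect cube, so E-series; the 4-jet and mu = 7 give E_7.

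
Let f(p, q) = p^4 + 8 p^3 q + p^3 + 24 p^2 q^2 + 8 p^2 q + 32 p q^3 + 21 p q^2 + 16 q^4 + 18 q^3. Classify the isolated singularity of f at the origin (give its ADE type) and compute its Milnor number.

Type D5, Milnor number mu = 5.

The Hessian of f at 0 is [[0, 0], [0, 0]] with rank 0, so corank 2. A Groebner basis of the Jacobian ideal J(f) in C{p,q} is {p*q^2 + 3*p*q/4 + 9*q^2/4, -p*q/4 + q^3 - 3*q^2/4, p^2 + 5*p*q + 6*q^2}; counting standard monomials gives mu = 5. Corank 2; j^3 = (p + 2*q)*(p + 3*q)^2 has shape L^2 M (L != M), so D-series; mu = 5 gives D_5.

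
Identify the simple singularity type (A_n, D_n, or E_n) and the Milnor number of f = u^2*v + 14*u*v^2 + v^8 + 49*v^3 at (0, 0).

Type D_{9}, Milnor number mu = 9.

The Hessian of f at 0 is [[0, 0], [0, 0]] with rank 0, so corank 2. A Groebner basis of the Jacobian ideal J(f) in C{u,v} is {u^2/8 + v^7 - 49*v^2/8, u^3 + 343*v^3, u*v + 7*v^2}; counting standard monomials gives mu = 9. Corank 2; j^3 = v*(u + 7*v)^2 has shape L^2 M (L != M), so D-series; mu = 9 gives D_9.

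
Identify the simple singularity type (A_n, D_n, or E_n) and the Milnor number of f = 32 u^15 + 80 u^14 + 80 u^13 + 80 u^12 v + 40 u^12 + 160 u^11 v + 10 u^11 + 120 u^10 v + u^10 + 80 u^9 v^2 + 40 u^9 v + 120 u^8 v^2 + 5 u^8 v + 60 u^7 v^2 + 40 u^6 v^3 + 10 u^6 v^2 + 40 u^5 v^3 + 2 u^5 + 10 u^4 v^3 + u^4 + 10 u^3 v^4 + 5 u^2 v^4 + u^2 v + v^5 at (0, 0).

Type D_{6}, Milnor number mu = 6.

The Hessian of f at 0 has rank 0. Corank 2; j^3 = u^2*v has shape L^2 M (L != M), so D-series; mu = 6 gives D_6.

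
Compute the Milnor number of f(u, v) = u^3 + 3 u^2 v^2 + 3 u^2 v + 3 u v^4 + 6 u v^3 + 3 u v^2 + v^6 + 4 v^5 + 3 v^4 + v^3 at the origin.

8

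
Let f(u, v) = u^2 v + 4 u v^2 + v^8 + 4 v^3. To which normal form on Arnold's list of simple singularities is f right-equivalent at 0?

D_{9}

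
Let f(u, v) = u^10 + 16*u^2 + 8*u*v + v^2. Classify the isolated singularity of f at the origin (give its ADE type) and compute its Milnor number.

The Hessian of f at 0 is [[32, 8], [8, 2]] with rank 1, so corank 1. A Groebner basis of the Jacobian ideal J(f) in C{u,v} is {v^9, u + v/4}; counting standard monomials gives mu = 9. Corank 1: A-series; mu = 9 gives A_9.

Type A_{9}, Milnor number mu = 9.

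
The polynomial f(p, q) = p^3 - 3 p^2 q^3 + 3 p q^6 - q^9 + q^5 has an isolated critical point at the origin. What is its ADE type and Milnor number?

The Hessian of f at 0 has rank 0. Corank 2; j^3 = p^3 is a perfect cube, so E-series; the 5-jet and mu = 8 give E_8.

Type E_8, Milnor number mu = 8.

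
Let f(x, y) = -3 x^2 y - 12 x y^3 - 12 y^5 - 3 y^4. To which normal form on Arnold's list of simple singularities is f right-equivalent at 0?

The Hessian of f at 0 is [[0, 0], [0, 0]] with rank 0, so corank 2. A Groebner basis of the Jacobian ideal J(f) in C{x,y} is {x*y^2, x*y/2 + y^3, x^2 - 2*x*y}; counting standard monomials gives mu = 5. Corank 2; j^3 = -3*x^2*y has shape L^2 M (L != M), so D-series; mu = 5 gives D_5.

D_5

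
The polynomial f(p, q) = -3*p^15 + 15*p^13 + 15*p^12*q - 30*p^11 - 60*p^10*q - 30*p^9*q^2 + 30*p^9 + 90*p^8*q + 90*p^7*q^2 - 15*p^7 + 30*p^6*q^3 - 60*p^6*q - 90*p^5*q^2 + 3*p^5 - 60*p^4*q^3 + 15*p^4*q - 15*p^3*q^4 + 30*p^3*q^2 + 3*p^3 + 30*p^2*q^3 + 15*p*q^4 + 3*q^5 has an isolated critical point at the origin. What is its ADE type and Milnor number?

The Hessian of f at 0 is [[0, 0], [0, 0]] with rank 0, so corank 2. A Groebner basis of the Jacobian ideal J(f) in C{p,q} is {q^5, p*q^3 + q^4/4, p^2}; counting standard monomials gives mu = 8. Corank 2; j^3 = 3*p^3 is a perfect cube, so E-series; the 5-jet and mu = 8 give E_8.

Type E8, Milnor number mu = 8.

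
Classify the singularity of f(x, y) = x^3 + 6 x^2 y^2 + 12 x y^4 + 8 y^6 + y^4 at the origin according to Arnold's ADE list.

The Hessian of f at 0 has rank 0. Corank 2; j^3 = x^3 is a perfect cube, so E-series; the 4-jet and mu = 6 give E_6.

E6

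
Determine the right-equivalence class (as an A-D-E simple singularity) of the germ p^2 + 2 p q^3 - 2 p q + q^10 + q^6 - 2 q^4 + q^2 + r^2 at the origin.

A_{9}

The Hessian of f at 0 is [[2, -2, 0], [-2, 2, 0], [0, 0, 2]] with rank 2, so corank 1. A Groebner basis of the Jacobian ideal J(f) in C{p,q,r} is {p^3 - 3*p^2*q + 3*p*q^2 + p - q, p + q^3 - q, r}; counting standard monomials gives mu = 9. Corank 1: A-series; mu = 9 gives A_9.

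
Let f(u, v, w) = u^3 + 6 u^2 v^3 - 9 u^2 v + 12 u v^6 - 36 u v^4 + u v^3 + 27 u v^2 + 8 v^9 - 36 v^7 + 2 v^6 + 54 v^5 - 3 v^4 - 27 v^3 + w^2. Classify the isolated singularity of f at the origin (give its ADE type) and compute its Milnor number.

Type E_{7}, Milnor number mu = 7.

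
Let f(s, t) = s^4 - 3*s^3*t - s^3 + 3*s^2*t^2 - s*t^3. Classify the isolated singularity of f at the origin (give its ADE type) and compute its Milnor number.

Type E_{7}, Milnor number mu = 7.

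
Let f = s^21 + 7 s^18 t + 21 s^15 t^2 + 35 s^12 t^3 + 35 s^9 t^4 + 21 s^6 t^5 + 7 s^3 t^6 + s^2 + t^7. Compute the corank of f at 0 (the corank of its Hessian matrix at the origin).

1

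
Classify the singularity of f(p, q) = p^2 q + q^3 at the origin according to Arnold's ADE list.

D4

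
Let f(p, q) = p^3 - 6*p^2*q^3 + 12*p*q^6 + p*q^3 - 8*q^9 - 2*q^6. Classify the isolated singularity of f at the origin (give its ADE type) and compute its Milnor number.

Type E7, Milnor number mu = 7.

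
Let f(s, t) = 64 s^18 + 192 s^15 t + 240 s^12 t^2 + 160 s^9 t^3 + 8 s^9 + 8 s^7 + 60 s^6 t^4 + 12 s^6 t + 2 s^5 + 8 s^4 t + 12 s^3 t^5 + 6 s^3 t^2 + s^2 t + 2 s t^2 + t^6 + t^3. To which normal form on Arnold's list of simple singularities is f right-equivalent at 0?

D_{7}

The Hessian of f at 0 is [[0, 0], [0, 0]] with rank 0, so corank 2. A Groebner basis of the Jacobian ideal J(f) in C{s,t} is {-s*t/2 + t^4 - t^2/2, s^3 + s^2 + 2*s*t + t^3 + t^2, s^2*t - 2*s^2/3 - 4*s*t/3 - t^3 - 2*t^2/3, s^2/3 + s*t^2 + 2*s*t/3 + t^3 + t^2/3}; counting standard monomials gives mu = 7. Corank 2; j^3 = t*(s + t)^2 has shape L^2 M (L != M), so D-series; mu = 7 gives D_7.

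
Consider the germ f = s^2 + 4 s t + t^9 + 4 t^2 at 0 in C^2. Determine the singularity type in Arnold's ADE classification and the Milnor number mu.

The Hessian of f at 0 has rank 1. Corank 1: A-series; mu = 8 gives A_8.

Type A8, Milnor number mu = 8.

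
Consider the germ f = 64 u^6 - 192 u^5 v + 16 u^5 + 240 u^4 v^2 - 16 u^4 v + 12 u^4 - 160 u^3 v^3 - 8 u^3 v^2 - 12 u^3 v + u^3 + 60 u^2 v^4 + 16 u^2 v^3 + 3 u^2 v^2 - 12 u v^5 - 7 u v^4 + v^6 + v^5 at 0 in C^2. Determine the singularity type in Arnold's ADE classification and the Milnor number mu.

The Hessian of f at 0 has rank 0. Corank 2; j^3 = u^3 is a perfect cube, so E-series; the 5-jet and mu = 8 give E_8.

Type E8, Milnor number mu = 8.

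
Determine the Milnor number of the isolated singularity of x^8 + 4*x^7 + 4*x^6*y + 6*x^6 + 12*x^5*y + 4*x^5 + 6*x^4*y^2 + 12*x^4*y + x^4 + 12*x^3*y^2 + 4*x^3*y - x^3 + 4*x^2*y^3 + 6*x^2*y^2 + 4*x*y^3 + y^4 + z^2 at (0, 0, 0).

6

The Hessian of f at 0 has rank 1. Corank 2; j^3 = -x^3 is a perfect cube, so E-series; the 4-jet and mu = 6 give E_6.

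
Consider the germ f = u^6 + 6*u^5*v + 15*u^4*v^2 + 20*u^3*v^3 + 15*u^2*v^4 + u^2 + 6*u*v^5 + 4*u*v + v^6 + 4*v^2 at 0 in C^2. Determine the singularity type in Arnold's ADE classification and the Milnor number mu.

Type A5, Milnor number mu = 5.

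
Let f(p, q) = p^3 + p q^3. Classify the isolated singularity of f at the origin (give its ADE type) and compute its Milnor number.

Type E_7, Milnor number mu = 7.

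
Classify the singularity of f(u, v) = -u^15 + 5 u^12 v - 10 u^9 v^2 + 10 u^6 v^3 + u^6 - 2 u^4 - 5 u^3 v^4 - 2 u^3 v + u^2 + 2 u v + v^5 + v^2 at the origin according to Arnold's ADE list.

A4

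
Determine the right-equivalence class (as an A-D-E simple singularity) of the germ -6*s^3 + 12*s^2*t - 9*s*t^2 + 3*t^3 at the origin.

The Hessian of f at 0 is [[0, 0], [0, 0]] with rank 0, so corank 2. A Groebner basis of the Jacobian ideal J(f) in C{s,t} is {t^3, s^2 - 3*t^2/2, s*t - 3*t^2/2}; counting standard monomials gives mu = 4. Corank 2; j^3 = -3*(s - t)*(2*s^2 - 2*s*t + t^2) splits into three distinct lines over C (the quadratic factor has nonzero discriminant), so D_4.

D_4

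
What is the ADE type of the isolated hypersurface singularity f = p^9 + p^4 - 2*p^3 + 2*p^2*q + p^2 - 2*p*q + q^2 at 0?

A_{8}

The Hessian of f at 0 has rank 1. Corank 1: A-series; mu = 8 gives A_8.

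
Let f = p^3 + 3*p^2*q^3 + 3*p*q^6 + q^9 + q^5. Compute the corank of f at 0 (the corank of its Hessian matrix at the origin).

2

The Hessian at 0 is [[0, 0], [0, 0]] of rank 0; hence corank 2.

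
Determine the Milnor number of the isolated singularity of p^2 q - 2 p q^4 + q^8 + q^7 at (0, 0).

9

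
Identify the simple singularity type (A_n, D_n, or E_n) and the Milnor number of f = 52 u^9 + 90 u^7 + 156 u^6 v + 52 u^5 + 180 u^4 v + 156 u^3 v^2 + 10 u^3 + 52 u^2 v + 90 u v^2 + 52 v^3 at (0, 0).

Type D_{4}, Milnor number mu = 4.

The Hessian of f at 0 has rank 0. Corank 2; j^3 = 2*(u + 2*v)*(5*u^2 + 16*u*v + 13*v^2) splits into three distinct lines over C (the quadratic factor has nonzero discriminant), so D_4.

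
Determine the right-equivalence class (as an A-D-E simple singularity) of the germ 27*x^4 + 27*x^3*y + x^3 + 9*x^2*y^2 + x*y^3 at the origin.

E7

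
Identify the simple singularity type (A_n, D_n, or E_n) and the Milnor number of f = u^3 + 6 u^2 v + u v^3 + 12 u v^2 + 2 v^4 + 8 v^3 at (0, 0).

Type E_7, Milnor number mu = 7.

The Hessian of f at 0 is [[0, 0], [0, 0]] with rank 0, so corank 2. A Groebner basis of the Jacobian ideal J(f) in C{u,v} is {u^3 + 6*u^2*v + 48*u^2 + 192*u*v + 192*v^2, -6*u^2 + u*v^2 - 24*u*v - 24*v^2, 3*u^2 + 12*u*v + v^3 + 12*v^2}; counting standard monomials gives mu = 7. Corank 2; j^3 = (u + 2*v)^3 is a perfect cube, so E-series; the 4-jet and mu = 7 give E_7.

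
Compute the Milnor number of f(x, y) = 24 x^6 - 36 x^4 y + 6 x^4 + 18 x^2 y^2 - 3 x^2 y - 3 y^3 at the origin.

The Hessian of f at 0 has rank 0. Corank 2; j^3 = -3*y*(x^2 + y^2) splits into three distinct lines over C (the quadratic factor has nonzero discriminant), so D_4.

4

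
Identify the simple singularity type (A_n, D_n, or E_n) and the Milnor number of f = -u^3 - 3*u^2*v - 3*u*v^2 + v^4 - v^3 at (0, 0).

Type E_6, Milnor number mu = 6.

The Hessian of f at 0 has rank 0. Corank 2; j^3 = -(u + v)^3 is a perfect cube, so E-series; the 4-jet and mu = 6 give E_6.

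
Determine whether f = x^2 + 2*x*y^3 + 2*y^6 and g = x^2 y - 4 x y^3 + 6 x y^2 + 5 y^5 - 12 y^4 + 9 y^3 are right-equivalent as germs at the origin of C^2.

The Hessian of f at 0 is [[2, 0], [0, 0]] with rank 1, so corank 1. A Groebner basis of the Jacobian ideal J(f) in C{x,y} is {x*y^2, x + y^3, x^2}; counting standard monomials gives mu = 5. Corank 1: A-series; mu = 5 gives A_5. The Hessian of g at 0 is [[0, 0], [0, 0]] with rank 0, so corank 2. A Groebner basis of the Jacobian ideal J(g) in C{x,y} is {x^3 + 54*x^2 + 675*x*y/2 + 1053*y^2/2, x^2*y - 12*x^2 - 153*x*y/2 - 243*y^2/2, 2*x^2 + x*y^2 + 27*x*y/2 + 45*y^2/2, -x*y/2 + y^3 - 3*y^2/2}; counting standard monomials gives mu = 6. Corank 2; j^3 = y*(x + 3*y)^2 has shape L^2 M (L != M), so D-series; mu = 6 gives D_6. f is A_5 but g is D_6, hence not right-equivalent.

No.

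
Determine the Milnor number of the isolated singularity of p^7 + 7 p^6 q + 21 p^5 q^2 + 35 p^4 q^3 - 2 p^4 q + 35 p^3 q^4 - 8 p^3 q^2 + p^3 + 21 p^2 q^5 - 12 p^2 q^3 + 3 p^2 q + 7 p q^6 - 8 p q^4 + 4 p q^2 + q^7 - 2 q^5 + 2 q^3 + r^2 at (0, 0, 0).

4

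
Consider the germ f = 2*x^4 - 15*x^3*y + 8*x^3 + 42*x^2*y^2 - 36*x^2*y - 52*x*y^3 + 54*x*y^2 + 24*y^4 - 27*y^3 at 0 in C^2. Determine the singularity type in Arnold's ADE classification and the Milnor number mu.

The Hessian of f at 0 is [[0, 0], [0, 0]] with rank 0, so corank 2. A Groebner basis of the Jacobian ideal J(f) in C{x,y} is {768*x^2 - 2304*x*y + y^4 - 8*y^3 + 1728*y^2, x^3 + 252*x^2 - 756*x*y - 6*y^3 + 567*y^2, x^2*y + 104*x^2 - 312*x*y - 10*y^3/3 + 234*y^2, 32*x^2 + x*y^2 - 96*x*y - 11*y^3/6 + 72*y^2}; counting standard monomials gives mu = 7. Corank 2; j^3 = (2*x - 3*y)^3 is a perfect cube, so E-series; the 4-jet and mu = 7 give E_7.

Type E7, Milnor number mu = 7.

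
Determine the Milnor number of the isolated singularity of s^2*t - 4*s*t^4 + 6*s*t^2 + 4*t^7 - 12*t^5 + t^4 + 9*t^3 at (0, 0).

5

The Hessian of f at 0 is [[0, 0], [0, 0]] with rank 0, so corank 2. A Groebner basis of the Jacobian ideal J(f) in C{s,t} is {s^3 - 27*s^2/4 + 243*t^2/4, s^2/4 + t^3 - 9*t^2/4, s*t + 3*t^2}; counting standard monomials gives mu = 5. Corank 2; j^3 = t*(s + 3*t)^2 has shape L^2 M (L != M), so D-series; mu = 5 gives D_5.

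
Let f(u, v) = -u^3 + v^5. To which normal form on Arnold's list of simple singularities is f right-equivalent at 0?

The Hessian of f at 0 is [[0, 0], [0, 0]] with rank 0, so corank 2. A Groebner basis of the Jacobian ideal J(f) in C{u,v} is {v^4, u^2}; counting standard monomials gives mu = 8. Corank 2; j^3 = -u^3 is a perfect cube, so E-series; the 5-jet and mu = 8 give E_8.

E8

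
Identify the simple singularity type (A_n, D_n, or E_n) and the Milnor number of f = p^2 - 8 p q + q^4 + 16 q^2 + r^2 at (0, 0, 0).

The Hessian of f at 0 has rank 2. Corank 1: A-series; mu = 3 gives A_3.

Type A_3, Milnor number mu = 3.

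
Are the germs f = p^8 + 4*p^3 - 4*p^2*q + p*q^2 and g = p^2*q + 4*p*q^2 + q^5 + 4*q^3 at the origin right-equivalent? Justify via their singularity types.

No.

The Hessian of f at 0 has rank 0. Corank 2; j^3 = p*(2*p - q)^2 has shape L^2 M (L != M), so D-series; mu = 9 gives D_9. The Hessian of g at 0 has rank 0. Corank 2; j^3 = q*(p + 2*q)^2 has shape L^2 M (L != M), so D-series; mu = 6 gives D_6. f is D_9 but g is D_6, hence not right-equivalent.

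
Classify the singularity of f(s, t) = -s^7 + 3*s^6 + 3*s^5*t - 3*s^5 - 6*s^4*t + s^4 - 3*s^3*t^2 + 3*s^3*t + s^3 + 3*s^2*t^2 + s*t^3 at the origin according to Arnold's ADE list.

E_7

The Hessian of f at 0 is [[0, 0], [0, 0]] with rank 0, so corank 2. A Groebner basis of the Jacobian ideal J(f) in C{s,t} is {3*s^2 + t^4 + t^3, s^3, s^2*t - s^2 - t^3/3, 2*s^2 + s*t^2 + 2*t^3/3}; counting standard monomials gives mu = 7. Corank 2; j^3 = s^3 is a perfect cube, so E-series; the 4-jet and mu = 7 give E_7.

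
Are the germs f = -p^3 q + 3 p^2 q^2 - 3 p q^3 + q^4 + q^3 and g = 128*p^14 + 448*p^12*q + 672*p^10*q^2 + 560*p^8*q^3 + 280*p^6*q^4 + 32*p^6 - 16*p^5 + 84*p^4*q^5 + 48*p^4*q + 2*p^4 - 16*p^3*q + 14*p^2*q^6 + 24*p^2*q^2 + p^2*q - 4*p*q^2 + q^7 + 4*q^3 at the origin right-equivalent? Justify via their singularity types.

No.

The Hessian of f at 0 has rank 0. Corank 2; j^3 = q^3 is a perfect cube, so E-series; the 4-jet and mu = 7 give E_7. The Hessian of g at 0 has rank 0. Corank 2; j^3 = q*(p - 2*q)^2 has shape L^2 M (L != M), so D-series; mu = 8 gives D_8. f is E_7 but g is D_8, hence not right-equivalent.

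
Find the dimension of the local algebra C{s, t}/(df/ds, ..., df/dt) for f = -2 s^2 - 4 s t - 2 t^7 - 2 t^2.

The Hessian of f at 0 is [[-4, -4], [-4, -4]] with rank 1, so corank 1. A Groebner basis of the Jacobian ideal J(f) in C{s,t} is {t^6, s + t}; counting standard monomials gives mu = 6. Corank 1: A-series; mu = 6 gives A_6.

6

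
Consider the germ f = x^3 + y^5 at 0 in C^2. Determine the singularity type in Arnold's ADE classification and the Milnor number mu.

The Hessian of f at 0 has rank 0. Corank 2; j^3 = x^3 is a perfect cube, so E-series; the 5-jet and mu = 8 give E_8.

Type E_{8}, Milnor number mu = 8.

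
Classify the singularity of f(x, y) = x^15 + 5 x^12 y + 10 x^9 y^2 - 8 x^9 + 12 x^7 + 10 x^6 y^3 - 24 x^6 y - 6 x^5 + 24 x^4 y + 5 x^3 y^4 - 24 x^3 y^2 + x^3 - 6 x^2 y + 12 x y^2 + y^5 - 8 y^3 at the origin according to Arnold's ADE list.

The Hessian of f at 0 has rank 0. Corank 2; j^3 = (x - 2*y)^3 is a perfect cube, so E-series; the 5-jet and mu = 8 give E_8.

E_{8}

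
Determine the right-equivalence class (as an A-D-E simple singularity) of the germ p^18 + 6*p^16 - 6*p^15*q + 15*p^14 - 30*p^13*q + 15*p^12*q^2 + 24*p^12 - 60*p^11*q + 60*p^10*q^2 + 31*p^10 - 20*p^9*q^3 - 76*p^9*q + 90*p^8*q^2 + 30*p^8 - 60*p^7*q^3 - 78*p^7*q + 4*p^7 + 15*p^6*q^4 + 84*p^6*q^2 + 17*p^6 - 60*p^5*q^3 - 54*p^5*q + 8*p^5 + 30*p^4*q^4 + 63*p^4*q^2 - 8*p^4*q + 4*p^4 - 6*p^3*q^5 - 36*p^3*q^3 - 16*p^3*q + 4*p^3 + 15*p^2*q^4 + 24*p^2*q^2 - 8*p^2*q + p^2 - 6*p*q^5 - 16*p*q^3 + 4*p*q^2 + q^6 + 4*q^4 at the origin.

A_5

The Hessian of f at 0 has rank 1. Corank 1: A-series; mu = 5 gives A_5.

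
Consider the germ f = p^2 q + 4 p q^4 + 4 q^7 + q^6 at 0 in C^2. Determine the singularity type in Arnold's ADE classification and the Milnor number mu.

Type D7, Milnor number mu = 7.

The Hessian of f at 0 is [[0, 0], [0, 0]] with rank 0, so corank 2. A Groebner basis of the Jacobian ideal J(f) in C{p,q} is {p*q/2 + q^4, p^3, p^2*q, -p^2/3 + p*q^2}; counting standard monomials gives mu = 7. Corank 2; j^3 = p^2*q has shape L^2 M (L != M), so D-series; mu = 7 gives D_7.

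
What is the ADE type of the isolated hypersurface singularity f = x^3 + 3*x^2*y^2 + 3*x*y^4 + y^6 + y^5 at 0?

The Hessian of f at 0 has rank 0. Corank 2; j^3 = x^3 is a perfect cube, so E-series; the 5-jet and mu = 8 give E_8.

E8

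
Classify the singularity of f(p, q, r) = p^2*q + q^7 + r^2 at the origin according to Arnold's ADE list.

D_8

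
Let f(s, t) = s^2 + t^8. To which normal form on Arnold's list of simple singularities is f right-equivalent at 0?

A7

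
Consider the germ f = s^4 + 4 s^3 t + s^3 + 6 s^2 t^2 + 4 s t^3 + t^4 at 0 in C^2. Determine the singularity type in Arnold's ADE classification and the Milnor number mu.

The Hessian of f at 0 has rank 0. Corank 2; j^3 = s^3 is a perfect cube, so E-series; the 4-jet and mu = 6 give E_6.

Type E6, Milnor number mu = 6.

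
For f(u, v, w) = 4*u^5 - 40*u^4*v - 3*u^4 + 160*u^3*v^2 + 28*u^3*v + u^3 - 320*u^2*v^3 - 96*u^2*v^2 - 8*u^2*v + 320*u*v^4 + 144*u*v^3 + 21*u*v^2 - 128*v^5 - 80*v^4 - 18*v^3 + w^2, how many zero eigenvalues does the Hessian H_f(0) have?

Hessian at 0 has rank 1.

2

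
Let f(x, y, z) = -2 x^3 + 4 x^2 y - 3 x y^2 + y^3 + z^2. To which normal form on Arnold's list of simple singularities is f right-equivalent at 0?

The Hessian of f at 0 is [[0, 0, 0], [0, 0, 0], [0, 0, 2]] with rank 1, so corank 2. A Groebner basis of the Jacobian ideal J(f) in C{x,y,z} is {y^3, x^2 - 3*y^2/2, x*y - 3*y^2/2, z}; counting standard monomials gives mu = 4. Corank 2; j^3 = -(x - y)*(2*x^2 - 2*x*y + y^2) splits into three distinct lines over C (the quadratic factor has nonzero discriminant), so D_4.

D_4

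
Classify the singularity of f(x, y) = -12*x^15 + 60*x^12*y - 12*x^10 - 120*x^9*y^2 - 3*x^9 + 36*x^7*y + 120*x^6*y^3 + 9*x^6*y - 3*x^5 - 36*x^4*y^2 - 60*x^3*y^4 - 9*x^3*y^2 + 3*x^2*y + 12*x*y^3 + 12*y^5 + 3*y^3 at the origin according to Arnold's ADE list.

D_{4}

The Hessian of f at 0 has rank 0. Corank 2; j^3 = 3*y*(x^2 + y^2) splits into three distinct lines over C (the quadratic factor has nonzero discriminant), so D_4.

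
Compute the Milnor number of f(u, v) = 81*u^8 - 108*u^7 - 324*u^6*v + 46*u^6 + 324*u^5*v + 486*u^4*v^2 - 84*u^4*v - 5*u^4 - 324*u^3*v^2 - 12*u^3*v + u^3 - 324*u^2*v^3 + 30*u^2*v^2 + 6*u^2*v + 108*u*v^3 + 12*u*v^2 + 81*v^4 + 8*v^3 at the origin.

The Hessian of f at 0 is [[0, 0], [0, 0]] with rank 0, so corank 2. A Groebner basis of the Jacobian ideal J(f) in C{u,v} is {u^3 - 9*u^2/4 - 9*u*v - 9*v^2, u^2*v + u^2 + 4*u*v + 4*v^2, -7*u^2/16 + u*v^2 - 7*u*v/4 - 7*v^2/4, 3*u^2/16 + 3*u*v/4 + v^3 + 3*v^2/4}; counting standard monomials gives mu = 6. Corank 2; j^3 = (u + 2*v)^3 is a perfect cube, so E-series; the 4-jet and mu = 6 give E_6.

6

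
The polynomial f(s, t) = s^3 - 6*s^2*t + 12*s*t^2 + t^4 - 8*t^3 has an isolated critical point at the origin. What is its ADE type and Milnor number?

The Hessian of f at 0 has rank 0. Corank 2; j^3 = (s - 2*t)^3 is a perfect cube, so E-series; the 4-jet and mu = 6 give E_6.

Type E6, Milnor number mu = 6.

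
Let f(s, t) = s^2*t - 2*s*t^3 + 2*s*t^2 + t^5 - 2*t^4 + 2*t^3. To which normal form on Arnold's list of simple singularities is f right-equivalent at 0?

The Hessian of f at 0 has rank 0. Corank 2; j^3 = t*(s^2 + 2*s*t + 2*t^2) splits into three distinct lines over C (the quadratic factor has nonzero discriminant), so D_4.

D_{4}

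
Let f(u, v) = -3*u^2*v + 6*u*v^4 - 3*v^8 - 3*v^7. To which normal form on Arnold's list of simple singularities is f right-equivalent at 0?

The Hessian of f at 0 is [[0, 0], [0, 0]] with rank 0, so corank 2. A Groebner basis of the Jacobian ideal J(f) in C{u,v} is {u^2*v^2, -8*u^2*v - u^2 + u*v^3, -u*v + v^4, u^3}; counting standard monomials gives mu = 9. Corank 2; j^3 = -3*u^2*v has shape L^2 M (L != M), so D-series; mu = 9 gives D_9.

D_9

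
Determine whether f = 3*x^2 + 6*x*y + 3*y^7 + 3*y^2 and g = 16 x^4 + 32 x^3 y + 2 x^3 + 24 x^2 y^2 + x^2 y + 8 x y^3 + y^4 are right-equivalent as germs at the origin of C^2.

No.

The Hessian of f at 0 is [[6, 6], [6, 6]] with rank 1, so corank 1. A Groebner basis of the Jacobian ideal J(f) in C{x,y} is {y^6, x + y}; counting standard monomials gives mu = 6. Corank 1: A-series; mu = 6 gives A_6. The Hessian of g at 0 is [[0, 0], [0, 0]] with rank 0, so corank 2. A Groebner basis of the Jacobian ideal J(g) in C{x,y} is {x*y^2, -x*y/8 + y^3, x^2 + x*y/2}; counting standard monomials gives mu = 5. Corank 2; j^3 = x^2*(2*x + y) has shape L^2 M (L != M), so D-series; mu = 5 gives D_5. f is A_6 but g is D_5, hence not right-equivalent.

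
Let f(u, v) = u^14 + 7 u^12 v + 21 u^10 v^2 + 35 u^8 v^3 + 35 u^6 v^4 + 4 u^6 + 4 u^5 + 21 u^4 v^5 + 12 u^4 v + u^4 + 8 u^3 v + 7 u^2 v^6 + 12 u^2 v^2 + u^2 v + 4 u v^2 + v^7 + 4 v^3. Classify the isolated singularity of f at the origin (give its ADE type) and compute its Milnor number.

The Hessian of f at 0 is [[0, 0], [0, 0]] with rank 0, so corank 2. A Groebner basis of the Jacobian ideal J(f) in C{u,v} is {32*u^2/1017 + u*v^3 - 2041*u*v^2/1356 + 5113*u*v/16272 - 1529*v^3/1017 + 1363*v^2/2712, -16*u^2/339 + 1589*u*v^2/904 - 2387*u*v/5424 + v^4 + 2041*v^3/1356 - 625*v^2/904, u^3 + 512*u^2/1017 - 28*u*v^2/339 + 1045*u*v/1017 - 56*v^3/1017 + 14*v^2/339, u^2*v + u*v/2 + v^2}; counting standard monomials gives mu = 8. Corank 2; j^3 = v*(u + 2*v)^2 has shape L^2 M (L != M), so D-series; mu = 8 gives D_8.

Type D_{8}, Milnor number mu = 8.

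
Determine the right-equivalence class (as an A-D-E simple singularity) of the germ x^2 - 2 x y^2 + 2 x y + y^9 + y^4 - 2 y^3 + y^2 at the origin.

A8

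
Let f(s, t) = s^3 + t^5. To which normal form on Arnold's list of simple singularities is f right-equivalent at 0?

E_8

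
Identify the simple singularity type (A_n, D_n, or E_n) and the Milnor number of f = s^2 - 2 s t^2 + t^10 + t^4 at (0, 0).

Type A_{9}, Milnor number mu = 9.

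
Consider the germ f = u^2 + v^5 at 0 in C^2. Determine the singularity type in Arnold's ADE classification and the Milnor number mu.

Type A_4, Milnor number mu = 4.

The Hessian of f at 0 has rank 1. Corank 1: A-series; mu = 4 gives A_4.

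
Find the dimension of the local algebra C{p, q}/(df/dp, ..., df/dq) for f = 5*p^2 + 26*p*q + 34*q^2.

1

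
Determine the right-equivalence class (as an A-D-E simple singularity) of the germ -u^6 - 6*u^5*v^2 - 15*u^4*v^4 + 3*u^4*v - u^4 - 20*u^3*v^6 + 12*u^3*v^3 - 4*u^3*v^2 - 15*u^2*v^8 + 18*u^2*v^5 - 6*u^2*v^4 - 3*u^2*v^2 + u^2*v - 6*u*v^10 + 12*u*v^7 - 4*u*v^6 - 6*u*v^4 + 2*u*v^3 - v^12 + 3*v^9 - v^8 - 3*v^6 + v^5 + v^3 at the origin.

The Hessian of f at 0 has rank 0. Corank 2; j^3 = v*(u^2 + v^2) splits into three distinct lines over C (the quadratic factor has nonzero discriminant), so D_4.

D4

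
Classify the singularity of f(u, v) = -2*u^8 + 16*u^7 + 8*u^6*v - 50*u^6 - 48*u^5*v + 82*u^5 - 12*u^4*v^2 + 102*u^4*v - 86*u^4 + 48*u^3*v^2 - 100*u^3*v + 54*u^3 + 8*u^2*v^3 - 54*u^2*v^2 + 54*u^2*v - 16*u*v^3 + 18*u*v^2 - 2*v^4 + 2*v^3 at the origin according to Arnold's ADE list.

E_6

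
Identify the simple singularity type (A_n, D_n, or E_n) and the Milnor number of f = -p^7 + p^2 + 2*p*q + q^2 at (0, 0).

Type A_6, Milnor number mu = 6.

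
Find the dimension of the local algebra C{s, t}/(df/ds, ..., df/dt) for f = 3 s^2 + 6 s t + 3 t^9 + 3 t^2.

8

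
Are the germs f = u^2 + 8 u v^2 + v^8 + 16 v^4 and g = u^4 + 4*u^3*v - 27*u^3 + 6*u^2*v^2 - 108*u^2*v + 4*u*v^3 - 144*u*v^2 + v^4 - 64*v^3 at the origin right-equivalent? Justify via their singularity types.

No.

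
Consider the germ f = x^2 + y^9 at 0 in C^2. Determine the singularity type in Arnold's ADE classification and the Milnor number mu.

The Hessian of f at 0 is [[2, 0], [0, 0]] with rank 1, so corank 1. A Groebner basis of the Jacobian ideal J(f) in C{x,y} is {y^8, x}; counting standard monomials gives mu = 8. Corank 1: A-series; mu = 8 gives A_8.

Type A8, Milnor number mu = 8.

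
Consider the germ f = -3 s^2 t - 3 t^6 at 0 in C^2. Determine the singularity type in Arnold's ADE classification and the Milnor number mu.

Type D_{7}, Milnor number mu = 7.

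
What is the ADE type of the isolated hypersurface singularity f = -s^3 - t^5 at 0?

E_8

The Hessian of f at 0 is [[0, 0], [0, 0]] with rank 0, so corank 2. A Groebner basis of the Jacobian ideal J(f) in C{s,t} is {t^4, s^2}; counting standard monomials gives mu = 8. Corank 2; j^3 = -s^3 is a perfect cube, so E-series; the 5-jet and mu = 8 give E_8.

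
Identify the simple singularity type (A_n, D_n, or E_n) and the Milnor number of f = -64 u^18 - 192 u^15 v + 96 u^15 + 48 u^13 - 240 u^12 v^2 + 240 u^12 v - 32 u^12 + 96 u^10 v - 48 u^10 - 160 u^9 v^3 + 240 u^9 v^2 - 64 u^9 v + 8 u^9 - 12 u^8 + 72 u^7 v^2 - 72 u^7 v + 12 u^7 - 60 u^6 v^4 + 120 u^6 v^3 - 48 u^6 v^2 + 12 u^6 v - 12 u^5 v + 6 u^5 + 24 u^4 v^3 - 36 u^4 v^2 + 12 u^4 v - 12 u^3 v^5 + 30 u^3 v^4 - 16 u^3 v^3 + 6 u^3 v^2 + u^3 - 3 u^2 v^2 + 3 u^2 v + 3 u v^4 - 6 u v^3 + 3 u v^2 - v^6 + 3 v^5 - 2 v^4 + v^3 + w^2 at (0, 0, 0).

Type E_{6}, Milnor number mu = 6.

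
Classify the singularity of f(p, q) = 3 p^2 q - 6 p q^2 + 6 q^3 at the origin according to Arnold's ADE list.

D_{4}

The Hessian of f at 0 has rank 0. Corank 2; j^3 = 3*q*(p^2 - 2*p*q + 2*q^2) splits into three distinct lines over C (the quadratic factor has nonzero discriminant), so D_4.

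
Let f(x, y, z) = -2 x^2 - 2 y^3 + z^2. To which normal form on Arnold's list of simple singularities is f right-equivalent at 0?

The Hessian of f at 0 is [[-4, 0, 0], [0, 0, 0], [0, 0, 2]] with rank 2, so corank 1. A Groebner basis of the Jacobian ideal J(f) in C{x,y,z} is {y^2, x, z}; counting standard monomials gives mu = 2. Corank 1: A-series; mu = 2 gives A_2.

A_{2}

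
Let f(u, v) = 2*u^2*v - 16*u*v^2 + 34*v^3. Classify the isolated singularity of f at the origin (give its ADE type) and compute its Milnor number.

Type D4, Milnor number mu = 4.

The Hessian of f at 0 is [[0, 0], [0, 0]] with rank 0, so corank 2. A Groebner basis of the Jacobian ideal J(f) in C{u,v} is {v^3, u^2 - 13*v^2, u*v - 4*v^2}; counting standard monomials gives mu = 4. Corank 2; j^3 = 2*v*(u^2 - 8*u*v + 17*v^2) splits into three distinct lines over C (the quadratic factor has nonzero discriminant), so D_4.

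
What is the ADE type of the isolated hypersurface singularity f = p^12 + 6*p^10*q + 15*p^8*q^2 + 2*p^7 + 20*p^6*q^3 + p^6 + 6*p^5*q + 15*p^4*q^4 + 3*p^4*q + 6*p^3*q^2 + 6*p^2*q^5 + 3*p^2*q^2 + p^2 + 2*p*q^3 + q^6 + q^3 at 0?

The Hessian of f at 0 has rank 1. Corank 1: A-series; mu = 2 gives A_2.

A_2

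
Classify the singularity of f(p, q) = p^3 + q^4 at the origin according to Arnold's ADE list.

E6

The Hessian of f at 0 has rank 0. Corank 2; j^3 = p^3 is a perfect cube, so E-series; the 4-jet and mu = 6 give E_6.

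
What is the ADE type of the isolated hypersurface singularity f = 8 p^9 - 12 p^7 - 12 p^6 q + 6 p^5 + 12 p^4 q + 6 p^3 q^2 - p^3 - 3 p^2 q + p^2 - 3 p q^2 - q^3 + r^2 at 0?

A_2

The Hessian of f at 0 has rank 2. Corank 1: A-series; mu = 2 gives A_2.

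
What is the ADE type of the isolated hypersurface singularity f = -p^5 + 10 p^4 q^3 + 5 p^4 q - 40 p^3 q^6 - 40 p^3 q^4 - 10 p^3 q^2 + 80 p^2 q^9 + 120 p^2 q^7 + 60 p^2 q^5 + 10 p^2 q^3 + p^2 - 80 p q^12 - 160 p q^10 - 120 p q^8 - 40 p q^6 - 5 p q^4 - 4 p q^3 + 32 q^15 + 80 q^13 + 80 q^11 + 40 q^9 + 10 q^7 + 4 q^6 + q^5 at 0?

A4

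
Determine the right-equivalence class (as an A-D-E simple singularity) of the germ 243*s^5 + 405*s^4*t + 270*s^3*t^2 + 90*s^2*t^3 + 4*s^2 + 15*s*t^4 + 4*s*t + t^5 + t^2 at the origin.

The Hessian of f at 0 has rank 1. Corank 1: A-series; mu = 4 gives A_4.

A4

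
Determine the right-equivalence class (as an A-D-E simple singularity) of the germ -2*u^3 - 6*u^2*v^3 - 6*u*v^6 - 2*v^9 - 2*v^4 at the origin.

E_{6}

The Hessian of f at 0 is [[0, 0], [0, 0]] with rank 0, so corank 2. A Groebner basis of the Jacobian ideal J(f) in C{u,v} is {v^3, u^2}; counting standard monomials gives mu = 6. Corank 2; j^3 = -2*u^3 is a perfect cube, so E-series; the 4-jet and mu = 6 give E_6.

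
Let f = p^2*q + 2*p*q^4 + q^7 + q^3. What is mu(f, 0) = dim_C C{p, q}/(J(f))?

4

The Hessian of f at 0 has rank 0. Corank 2; j^3 = q*(p^2 + q^2) splits into three distinct lines over C (the quadratic factor has nonzero discriminant), so D_4.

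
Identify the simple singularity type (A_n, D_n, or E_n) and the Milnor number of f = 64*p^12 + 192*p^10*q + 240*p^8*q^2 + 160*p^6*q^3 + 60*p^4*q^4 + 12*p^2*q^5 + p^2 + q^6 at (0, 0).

The Hessian of f at 0 is [[2, 0], [0, 0]] with rank 1, so corank 1. A Groebner basis of the Jacobian ideal J(f) in C{p,q} is {q^5, p}; counting standard monomials gives mu = 5. Corank 1: A-series; mu = 5 gives A_5.

Type A_5, Milnor number mu = 5.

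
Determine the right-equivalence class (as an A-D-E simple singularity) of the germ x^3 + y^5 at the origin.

E_8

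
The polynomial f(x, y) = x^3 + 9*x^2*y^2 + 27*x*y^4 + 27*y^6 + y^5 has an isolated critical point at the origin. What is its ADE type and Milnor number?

Type E_8, Milnor number mu = 8.

The Hessian of f at 0 is [[0, 0], [0, 0]] with rank 0, so corank 2. A Groebner basis of the Jacobian ideal J(f) in C{x,y} is {y^4, x^3, x^2/6 + x*y^2}; counting standard monomials gives mu = 8. Corank 2; j^3 = x^3 is a perfect cube, so E-series; the 5-jet and mu = 8 give E_8.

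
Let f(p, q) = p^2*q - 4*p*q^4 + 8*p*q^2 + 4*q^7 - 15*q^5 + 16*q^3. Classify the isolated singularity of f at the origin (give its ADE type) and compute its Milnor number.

The Hessian of f at 0 is [[0, 0], [0, 0]] with rank 0, so corank 2. A Groebner basis of the Jacobian ideal J(f) in C{p,q} is {-p*q/2 + q^4 - 2*q^2, p*q^2 + 4*q^3, p^2 + 21*p*q/2 + 26*q^2}; counting standard monomials gives mu = 6. Corank 2; j^3 = q*(p + 4*q)^2 has shape L^2 M (L != M), so D-series; mu = 6 gives D_6.

Type D6, Milnor number mu = 6.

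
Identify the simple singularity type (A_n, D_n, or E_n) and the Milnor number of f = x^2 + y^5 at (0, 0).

The Hessian of f at 0 has rank 1. Corank 1: A-series; mu = 4 gives A_4.

Type A_{4}, Milnor number mu = 4.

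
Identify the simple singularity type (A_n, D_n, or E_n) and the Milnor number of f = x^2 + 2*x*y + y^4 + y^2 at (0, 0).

The Hessian of f at 0 is [[2, 2], [2, 2]] with rank 1, so corank 1. A Groebner basis of the Jacobian ideal J(f) in C{x,y} is {y^3, x + y}; counting standard monomials gives mu = 3. Corank 1: A-series; mu = 3 gives A_3.

Type A3, Milnor number mu = 3.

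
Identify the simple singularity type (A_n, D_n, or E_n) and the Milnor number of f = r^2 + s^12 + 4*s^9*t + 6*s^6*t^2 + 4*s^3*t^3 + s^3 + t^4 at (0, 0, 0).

Type E_6, Milnor number mu = 6.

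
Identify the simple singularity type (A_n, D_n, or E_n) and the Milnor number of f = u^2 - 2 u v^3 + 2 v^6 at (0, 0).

Type A5, Milnor number mu = 5.

The Hessian of f at 0 is [[2, 0], [0, 0]] with rank 1, so corank 1. A Groebner basis of the Jacobian ideal J(f) in C{u,v} is {u*v^2, -u + v^3, u^2}; counting standard monomials gives mu = 5. Corank 1: A-series; mu = 5 gives A_5.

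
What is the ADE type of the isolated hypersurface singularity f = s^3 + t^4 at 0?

E_{6}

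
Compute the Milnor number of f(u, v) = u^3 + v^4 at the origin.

6

The Hessian of f at 0 has rank 0. Corank 2; j^3 = u^3 is a perfect cube, so E-series; the 4-jet and mu = 6 give E_6.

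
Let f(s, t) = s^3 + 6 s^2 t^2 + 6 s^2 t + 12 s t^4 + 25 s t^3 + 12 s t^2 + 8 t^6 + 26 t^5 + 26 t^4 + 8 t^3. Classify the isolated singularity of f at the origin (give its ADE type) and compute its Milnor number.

Type E7, Milnor number mu = 7.

The Hessian of f at 0 has rank 0. Corank 2; j^3 = (s + 2*t)^3 is a perfect cube, so E-series; the 4-jet and mu = 7 give E_7.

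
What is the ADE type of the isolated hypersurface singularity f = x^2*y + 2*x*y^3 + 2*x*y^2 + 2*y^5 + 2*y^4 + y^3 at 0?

D6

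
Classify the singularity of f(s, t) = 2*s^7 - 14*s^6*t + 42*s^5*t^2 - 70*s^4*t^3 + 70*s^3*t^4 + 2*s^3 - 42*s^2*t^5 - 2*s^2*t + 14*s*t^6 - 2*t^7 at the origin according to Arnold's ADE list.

The Hessian of f at 0 has rank 0. Corank 2; j^3 = 2*s^2*(s - t) has shape L^2 M (L != M), so D-series; mu = 8 gives D_8.

D_{8}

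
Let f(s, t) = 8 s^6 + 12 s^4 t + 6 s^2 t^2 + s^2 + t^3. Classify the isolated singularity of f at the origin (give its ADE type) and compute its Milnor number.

Type A_2, Milnor number mu = 2.

The Hessian of f at 0 is [[2, 0], [0, 0]] with rank 1, so corank 1. A Groebner basis of the Jacobian ideal J(f) in C{s,t} is {t^2, s}; counting standard monomials gives mu = 2. Corank 1: A-series; mu = 2 gives A_2.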